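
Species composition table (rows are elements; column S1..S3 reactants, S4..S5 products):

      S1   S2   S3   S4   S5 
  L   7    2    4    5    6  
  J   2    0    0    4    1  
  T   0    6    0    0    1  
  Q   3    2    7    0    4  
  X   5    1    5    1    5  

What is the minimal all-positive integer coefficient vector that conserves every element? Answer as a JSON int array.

L: 5·7+1·2+1·4 = 41 | 1·5+6·6 = 41
J: 5·2+1·0+1·0 = 10 | 1·4+6·1 = 10
T: 5·0+1·6+1·0 = 6 | 1·0+6·1 = 6
Q: 5·3+1·2+1·7 = 24 | 1·0+6·4 = 24
X: 5·5+1·1+1·5 = 31 | 1·1+6·5 = 31
gcd(5,1,1,1,6) = 1

Coefficients: [5, 1, 1, 1, 6]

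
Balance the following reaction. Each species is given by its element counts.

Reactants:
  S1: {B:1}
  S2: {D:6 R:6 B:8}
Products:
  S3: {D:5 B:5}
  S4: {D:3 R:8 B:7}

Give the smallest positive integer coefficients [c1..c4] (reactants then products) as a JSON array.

Coefficients: [4, 4, 3, 3]

D: 4·0+4·6 = 24 | 3·5+3·3 = 24
R: 4·0+4·6 = 24 | 3·0+3·8 = 24
B: 4·1+4·8 = 36 | 3·5+3·7 = 36
gcd(4,4,3,3) = 1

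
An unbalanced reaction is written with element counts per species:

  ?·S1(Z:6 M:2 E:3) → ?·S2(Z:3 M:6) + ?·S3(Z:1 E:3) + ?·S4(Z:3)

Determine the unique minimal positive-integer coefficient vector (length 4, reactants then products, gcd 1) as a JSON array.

Z: 3·6 = 18 | 1·3+3·1+4·3 = 18
M: 3·2 = 6 | 1·6+3·0+4·0 = 6
E: 3·3 = 9 | 1·0+3·3+4·0 = 9
gcd(3,1,3,4) = 1

Coefficients: [3, 1, 3, 4]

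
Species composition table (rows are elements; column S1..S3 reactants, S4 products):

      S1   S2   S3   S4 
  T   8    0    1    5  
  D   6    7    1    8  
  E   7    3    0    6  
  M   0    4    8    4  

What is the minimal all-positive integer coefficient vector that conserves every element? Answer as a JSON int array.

T: 3·8+3·0+1·1 = 25 | 5·5 = 25
D: 3·6+3·7+1·1 = 40 | 5·8 = 40
E: 3·7+3·3+1·0 = 30 | 5·6 = 30
M: 3·0+3·4+1·8 = 20 | 5·4 = 20
gcd(3,3,1,5) = 1

Coefficients: [3, 3, 1, 5]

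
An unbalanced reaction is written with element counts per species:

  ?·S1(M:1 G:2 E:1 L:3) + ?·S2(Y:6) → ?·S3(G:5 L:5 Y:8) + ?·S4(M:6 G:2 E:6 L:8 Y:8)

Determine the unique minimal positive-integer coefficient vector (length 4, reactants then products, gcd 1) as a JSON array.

Coefficients: [6, 4, 2, 1]

M: 6·1+4·0 = 6 | 2·0+1·6 = 6
G: 6·2+4·0 = 12 | 2·5+1·2 = 12
E: 6·1+4·0 = 6 | 2·0+1·6 = 6
L: 6·3+4·0 = 18 | 2·5+1·8 = 18
Y: 6·0+4·6 = 24 | 2·8+1·8 = 24
gcd(6,4,2,1) = 1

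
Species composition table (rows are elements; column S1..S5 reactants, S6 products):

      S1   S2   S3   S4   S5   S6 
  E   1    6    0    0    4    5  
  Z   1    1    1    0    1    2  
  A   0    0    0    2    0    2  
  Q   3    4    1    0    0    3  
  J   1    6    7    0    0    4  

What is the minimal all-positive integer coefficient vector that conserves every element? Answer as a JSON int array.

Coefficients: [4, 1, 2, 6, 5, 6]

E: 4·1+1·6+2·0+6·0+5·4 = 30 | 6·5 = 30
Z: 4·1+1·1+2·1+6·0+5·1 = 12 | 6·2 = 12
A: 4·0+1·0+2·0+6·2+5·0 = 12 | 6·2 = 12
Q: 4·3+1·4+2·1+6·0+5·0 = 18 | 6·3 = 18
J: 4·1+1·6+2·7+6·0+5·0 = 24 | 6·4 = 24
gcd(4,1,2,6,5,6) = 1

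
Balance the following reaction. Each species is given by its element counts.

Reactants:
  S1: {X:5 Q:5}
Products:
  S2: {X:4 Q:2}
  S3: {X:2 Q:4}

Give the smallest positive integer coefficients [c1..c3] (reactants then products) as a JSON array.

X: 6·5 = 30 | 5·4+5·2 = 30
Q: 6·5 = 30 | 5·2+5·4 = 30
gcd(6,5,5) = 1

Coefficients: [6, 5, 5]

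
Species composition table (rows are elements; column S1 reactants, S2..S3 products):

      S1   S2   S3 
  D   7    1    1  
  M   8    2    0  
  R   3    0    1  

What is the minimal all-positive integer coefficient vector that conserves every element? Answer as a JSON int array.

Coefficients: [1, 4, 3]

D: 1·7 = 7 | 4·1+3·1 = 7
M: 1·8 = 8 | 4·2+3·0 = 8
R: 1·3 = 3 | 4·0+3·1 = 3
gcd(1,4,3) = 1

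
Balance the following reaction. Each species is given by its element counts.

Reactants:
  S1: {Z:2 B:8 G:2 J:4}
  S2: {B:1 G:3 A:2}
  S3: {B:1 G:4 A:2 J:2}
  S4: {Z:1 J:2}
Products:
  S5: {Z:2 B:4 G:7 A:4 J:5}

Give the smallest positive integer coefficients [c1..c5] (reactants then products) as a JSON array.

Coefficients: [1, 6, 2, 6, 4]

Z: 1·2+6·0+2·0+6·1 = 8 | 4·2 = 8
B: 1·8+6·1+2·1+6·0 = 16 | 4·4 = 16
G: 1·2+6·3+2·4+6·0 = 28 | 4·7 = 28
A: 1·0+6·2+2·2+6·0 = 16 | 4·4 = 16
J: 1·4+6·0+2·2+6·2 = 20 | 4·5 = 20
gcd(1,6,2,6,4) = 1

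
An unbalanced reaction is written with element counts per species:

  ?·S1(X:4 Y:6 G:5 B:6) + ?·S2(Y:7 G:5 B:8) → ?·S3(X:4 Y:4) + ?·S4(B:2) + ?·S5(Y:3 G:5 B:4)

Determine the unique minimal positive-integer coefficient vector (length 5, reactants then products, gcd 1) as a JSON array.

Coefficients: [4, 1, 4, 6, 5]

X: 4·4+1·0 = 16 | 4·4+6·0+5·0 = 16
Y: 4·6+1·7 = 31 | 4·4+6·0+5·3 = 31
G: 4·5+1·5 = 25 | 4·0+6·0+5·5 = 25
B: 4·6+1·8 = 32 | 4·0+6·2+5·4 = 32
gcd(4,1,4,6,5) = 1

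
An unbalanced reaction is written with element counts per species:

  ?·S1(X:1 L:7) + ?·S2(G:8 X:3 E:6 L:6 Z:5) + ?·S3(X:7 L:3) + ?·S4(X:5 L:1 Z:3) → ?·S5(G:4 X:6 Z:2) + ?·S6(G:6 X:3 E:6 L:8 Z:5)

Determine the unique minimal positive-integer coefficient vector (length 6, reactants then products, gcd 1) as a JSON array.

Coefficients: [1, 6, 1, 2, 3, 6]

G: 1·0+6·8+1·0+2·0 = 48 | 3·4+6·6 = 48
X: 1·1+6·3+1·7+2·5 = 36 | 3·6+6·3 = 36
E: 1·0+6·6+1·0+2·0 = 36 | 3·0+6·6 = 36
L: 1·7+6·6+1·3+2·1 = 48 | 3·0+6·8 = 48
Z: 1·0+6·5+1·0+2·3 = 36 | 3·2+6·5 = 36
gcd(1,6,1,2,3,6) = 1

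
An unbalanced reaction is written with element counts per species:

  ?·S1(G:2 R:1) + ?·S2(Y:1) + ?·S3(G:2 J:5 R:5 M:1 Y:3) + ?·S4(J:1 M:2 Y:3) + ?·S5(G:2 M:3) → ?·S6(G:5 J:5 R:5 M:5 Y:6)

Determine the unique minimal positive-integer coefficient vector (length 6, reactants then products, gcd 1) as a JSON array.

Coefficients: [5, 6, 5, 5, 5, 6]

G: 5·2+6·0+5·2+5·0+5·2 = 30 | 6·5 = 30
J: 5·0+6·0+5·5+5·1+5·0 = 30 | 6·5 = 30
R: 5·1+6·0+5·5+5·0+5·0 = 30 | 6·5 = 30
M: 5·0+6·0+5·1+5·2+5·3 = 30 | 6·5 = 30
Y: 5·0+6·1+5·3+5·3+5·0 = 36 | 6·6 = 36
gcd(5,6,5,5,5,6) = 1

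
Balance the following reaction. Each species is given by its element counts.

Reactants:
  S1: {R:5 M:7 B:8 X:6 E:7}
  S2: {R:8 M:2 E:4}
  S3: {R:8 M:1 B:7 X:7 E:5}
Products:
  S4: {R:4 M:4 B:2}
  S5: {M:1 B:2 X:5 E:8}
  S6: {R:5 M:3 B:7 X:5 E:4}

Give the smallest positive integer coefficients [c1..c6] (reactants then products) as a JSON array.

Coefficients: [6, 1, 2, 6, 4, 6]

R: 6·5+1·8+2·8 = 54 | 6·4+4·0+6·5 = 54
M: 6·7+1·2+2·1 = 46 | 6·4+4·1+6·3 = 46
B: 6·8+1·0+2·7 = 62 | 6·2+4·2+6·7 = 62
X: 6·6+1·0+2·7 = 50 | 6·0+4·5+6·5 = 50
E: 6·7+1·4+2·5 = 56 | 6·0+4·8+6·4 = 56
gcd(6,1,2,6,4,6) = 1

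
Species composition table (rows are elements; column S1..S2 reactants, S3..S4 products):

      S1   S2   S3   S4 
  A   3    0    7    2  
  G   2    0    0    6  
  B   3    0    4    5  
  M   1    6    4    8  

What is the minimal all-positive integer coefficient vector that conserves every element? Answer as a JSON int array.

A: 6·3+3·0 = 18 | 2·7+2·2 = 18
G: 6·2+3·0 = 12 | 2·0+2·6 = 12
B: 6·3+3·0 = 18 | 2·4+2·5 = 18
M: 6·1+3·6 = 24 | 2·4+2·8 = 24
gcd(6,3,2,2) = 1

Coefficients: [6, 3, 2, 2]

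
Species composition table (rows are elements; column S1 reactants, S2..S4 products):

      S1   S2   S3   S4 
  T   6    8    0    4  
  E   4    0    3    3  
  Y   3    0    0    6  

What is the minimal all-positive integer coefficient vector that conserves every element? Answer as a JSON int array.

Coefficients: [6, 3, 5, 3]

T: 6·6 = 36 | 3·8+5·0+3·4 = 36
E: 6·4 = 24 | 3·0+5·3+3·3 = 24
Y: 6·3 = 18 | 3·0+5·0+3·6 = 18
gcd(6,3,5,3) = 1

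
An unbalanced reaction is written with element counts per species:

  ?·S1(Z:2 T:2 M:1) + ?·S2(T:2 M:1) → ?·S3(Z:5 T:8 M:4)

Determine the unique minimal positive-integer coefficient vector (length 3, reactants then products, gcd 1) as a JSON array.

Coefficients: [5, 3, 2]

Z: 5·2+3·0 = 10 | 2·5 = 10
T: 5·2+3·2 = 16 | 2·8 = 16
M: 5·1+3·1 = 8 | 2·4 = 8
gcd(5,3,2) = 1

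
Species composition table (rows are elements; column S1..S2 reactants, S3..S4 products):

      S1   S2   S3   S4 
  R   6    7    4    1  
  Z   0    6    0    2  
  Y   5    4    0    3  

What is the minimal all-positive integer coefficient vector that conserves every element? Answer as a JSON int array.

R: 2·6+2·7 = 26 | 5·4+6·1 = 26
Z: 2·0+2·6 = 12 | 5·0+6·2 = 12
Y: 2·5+2·4 = 18 | 5·0+6·3 = 18
gcd(2,2,5,6) = 1

Coefficients: [2, 2, 5, 6]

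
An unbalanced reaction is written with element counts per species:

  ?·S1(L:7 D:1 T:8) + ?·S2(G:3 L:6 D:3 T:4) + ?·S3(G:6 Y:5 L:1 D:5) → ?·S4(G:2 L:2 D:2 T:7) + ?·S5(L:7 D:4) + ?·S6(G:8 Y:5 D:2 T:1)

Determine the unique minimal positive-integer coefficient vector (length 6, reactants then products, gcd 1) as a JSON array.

G: 1·0+4·3+3·6 = 30 | 3·2+4·0+3·8 = 30
Y: 1·0+4·0+3·5 = 15 | 3·0+4·0+3·5 = 15
L: 1·7+4·6+3·1 = 34 | 3·2+4·7+3·0 = 34
D: 1·1+4·3+3·5 = 28 | 3·2+4·4+3·2 = 28
T: 1·8+4·4+3·0 = 24 | 3·7+4·0+3·1 = 24
gcd(1,4,3,3,4,3) = 1

Coefficients: [1, 4, 3, 3, 4, 3]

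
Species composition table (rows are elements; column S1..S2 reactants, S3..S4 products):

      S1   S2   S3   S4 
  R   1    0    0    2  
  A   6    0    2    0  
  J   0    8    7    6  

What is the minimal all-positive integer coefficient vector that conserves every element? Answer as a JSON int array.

Coefficients: [2, 6, 6, 1]

R: 2·1+6·0 = 2 | 6·0+1·2 = 2
A: 2·6+6·0 = 12 | 6·2+1·0 = 12
J: 2·0+6·8 = 48 | 6·7+1·6 = 48
gcd(2,6,6,1) = 1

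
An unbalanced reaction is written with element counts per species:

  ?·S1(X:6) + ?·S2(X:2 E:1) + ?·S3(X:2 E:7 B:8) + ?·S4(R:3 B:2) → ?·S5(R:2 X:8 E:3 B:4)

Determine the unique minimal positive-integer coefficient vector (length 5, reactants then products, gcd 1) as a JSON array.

R: 3·0+2·0+1·0+2·3 = 6 | 3·2 = 6
X: 3·6+2·2+1·2+2·0 = 24 | 3·8 = 24
E: 3·0+2·1+1·7+2·0 = 9 | 3·3 = 9
B: 3·0+2·0+1·8+2·2 = 12 | 3·4 = 12
gcd(3,2,1,2,3) = 1

Coefficients: [3, 2, 1, 2, 3]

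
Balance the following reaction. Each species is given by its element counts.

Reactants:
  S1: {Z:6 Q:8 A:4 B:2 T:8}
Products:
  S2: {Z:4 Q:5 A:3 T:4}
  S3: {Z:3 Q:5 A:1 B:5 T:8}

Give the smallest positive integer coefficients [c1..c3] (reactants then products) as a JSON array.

Z: 5·6 = 30 | 6·4+2·3 = 30
Q: 5·8 = 40 | 6·5+2·5 = 40
A: 5·4 = 20 | 6·3+2·1 = 20
B: 5·2 = 10 | 6·0+2·5 = 10
T: 5·8 = 40 | 6·4+2·8 = 40
gcd(5,6,2) = 1

Coefficients: [5, 6, 2]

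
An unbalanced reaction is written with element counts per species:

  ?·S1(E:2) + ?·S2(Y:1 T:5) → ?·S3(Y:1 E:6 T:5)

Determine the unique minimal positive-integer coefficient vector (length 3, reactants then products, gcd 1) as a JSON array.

Coefficients: [3, 1, 1]

Y: 3·0+1·1 = 1 | 1·1 = 1
E: 3·2+1·0 = 6 | 1·6 = 6
T: 3·0+1·5 = 5 | 1·5 = 5
gcd(3,1,1) = 1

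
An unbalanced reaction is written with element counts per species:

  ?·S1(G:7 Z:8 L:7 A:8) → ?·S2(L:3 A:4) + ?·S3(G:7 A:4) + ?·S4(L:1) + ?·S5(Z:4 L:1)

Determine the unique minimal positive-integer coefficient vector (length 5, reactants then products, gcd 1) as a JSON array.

Coefficients: [1, 1, 1, 2, 2]

G: 1·7 = 7 | 1·0+1·7+2·0+2·0 = 7
Z: 1·8 = 8 | 1·0+1·0+2·0+2·4 = 8
L: 1·7 = 7 | 1·3+1·0+2·1+2·1 = 7
A: 1·8 = 8 | 1·4+1·4+2·0+2·0 = 8
gcd(1,1,1,2,2) = 1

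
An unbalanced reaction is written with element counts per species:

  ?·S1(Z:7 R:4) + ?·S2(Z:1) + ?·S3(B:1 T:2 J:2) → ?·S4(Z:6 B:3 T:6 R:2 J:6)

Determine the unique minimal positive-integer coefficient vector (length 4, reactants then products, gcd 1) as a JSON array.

Z: 1·7+5·1+6·0 = 12 | 2·6 = 12
B: 1·0+5·0+6·1 = 6 | 2·3 = 6
T: 1·0+5·0+6·2 = 12 | 2·6 = 12
R: 1·4+5·0+6·0 = 4 | 2·2 = 4
J: 1·0+5·0+6·2 = 12 | 2·6 = 12
gcd(1,5,6,2) = 1

Coefficients: [1, 5, 6, 2]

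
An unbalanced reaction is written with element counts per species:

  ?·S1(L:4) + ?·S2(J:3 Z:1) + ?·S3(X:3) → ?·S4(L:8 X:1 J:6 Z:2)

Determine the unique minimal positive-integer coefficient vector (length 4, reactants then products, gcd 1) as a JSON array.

Coefficients: [6, 6, 1, 3]

L: 6·4+6·0+1·0 = 24 | 3·8 = 24
X: 6·0+6·0+1·3 = 3 | 3·1 = 3
J: 6·0+6·3+1·0 = 18 | 3·6 = 18
Z: 6·0+6·1+1·0 = 6 | 3·2 = 6
gcd(6,6,1,3) = 1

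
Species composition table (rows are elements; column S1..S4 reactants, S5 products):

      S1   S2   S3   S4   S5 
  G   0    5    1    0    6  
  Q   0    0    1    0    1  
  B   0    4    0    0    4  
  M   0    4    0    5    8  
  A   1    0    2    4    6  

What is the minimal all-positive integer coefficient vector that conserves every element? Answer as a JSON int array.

G: 4·0+5·5+5·1+4·0 = 30 | 5·6 = 30
Q: 4·0+5·0+5·1+4·0 = 5 | 5·1 = 5
B: 4·0+5·4+5·0+4·0 = 20 | 5·4 = 20
M: 4·0+5·4+5·0+4·5 = 40 | 5·8 = 40
A: 4·1+5·0+5·2+4·4 = 30 | 5·6 = 30
gcd(4,5,5,4,5) = 1

Coefficients: [4, 5, 5, 4, 5]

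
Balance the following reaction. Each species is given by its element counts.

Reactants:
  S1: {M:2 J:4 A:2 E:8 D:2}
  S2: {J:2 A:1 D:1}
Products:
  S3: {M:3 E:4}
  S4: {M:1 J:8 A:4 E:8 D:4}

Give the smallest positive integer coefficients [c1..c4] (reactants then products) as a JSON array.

Coefficients: [5, 6, 2, 4]

M: 5·2+6·0 = 10 | 2·3+4·1 = 10
J: 5·4+6·2 = 32 | 2·0+4·8 = 32
A: 5·2+6·1 = 16 | 2·0+4·4 = 16
E: 5·8+6·0 = 40 | 2·4+4·8 = 40
D: 5·2+6·1 = 16 | 2·0+4·4 = 16
gcd(5,6,2,4) = 1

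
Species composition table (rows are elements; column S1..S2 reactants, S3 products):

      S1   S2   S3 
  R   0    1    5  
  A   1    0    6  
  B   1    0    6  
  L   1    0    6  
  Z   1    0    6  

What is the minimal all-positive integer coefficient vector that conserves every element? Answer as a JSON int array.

Coefficients: [6, 5, 1]

R: 6·0+5·1 = 5 | 1·5 = 5
A: 6·1+5·0 = 6 | 1·6 = 6
B: 6·1+5·0 = 6 | 1·6 = 6
L: 6·1+5·0 = 6 | 1·6 = 6
Z: 6·1+5·0 = 6 | 1·6 = 6
gcd(6,5,1) = 1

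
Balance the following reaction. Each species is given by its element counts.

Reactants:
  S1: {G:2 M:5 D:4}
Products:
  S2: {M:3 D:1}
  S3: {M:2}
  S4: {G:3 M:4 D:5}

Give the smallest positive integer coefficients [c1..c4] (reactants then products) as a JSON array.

G: 6·2 = 12 | 4·0+1·0+4·3 = 12
M: 6·5 = 30 | 4·3+1·2+4·4 = 30
D: 6·4 = 24 | 4·1+1·0+4·5 = 24
gcd(6,4,1,4) = 1

Coefficients: [6, 4, 1, 4]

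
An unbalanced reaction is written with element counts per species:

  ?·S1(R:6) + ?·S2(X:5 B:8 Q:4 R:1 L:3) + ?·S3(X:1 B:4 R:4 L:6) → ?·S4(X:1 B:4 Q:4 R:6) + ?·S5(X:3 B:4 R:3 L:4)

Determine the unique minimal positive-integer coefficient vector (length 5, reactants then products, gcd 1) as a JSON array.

Coefficients: [5, 4, 2, 4, 6]

X: 5·0+4·5+2·1 = 22 | 4·1+6·3 = 22
B: 5·0+4·8+2·4 = 40 | 4·4+6·4 = 40
Q: 5·0+4·4+2·0 = 16 | 4·4+6·0 = 16
R: 5·6+4·1+2·4 = 42 | 4·6+6·3 = 42
L: 5·0+4·3+2·6 = 24 | 4·0+6·4 = 24
gcd(5,4,2,4,6) = 1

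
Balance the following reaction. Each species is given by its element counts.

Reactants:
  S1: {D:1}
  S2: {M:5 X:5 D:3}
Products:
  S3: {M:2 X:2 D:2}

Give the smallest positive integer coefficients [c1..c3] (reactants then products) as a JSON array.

M: 4·0+2·5 = 10 | 5·2 = 10
X: 4·0+2·5 = 10 | 5·2 = 10
D: 4·1+2·3 = 10 | 5·2 = 10
gcd(4,2,5) = 1

Coefficients: [4, 2, 5]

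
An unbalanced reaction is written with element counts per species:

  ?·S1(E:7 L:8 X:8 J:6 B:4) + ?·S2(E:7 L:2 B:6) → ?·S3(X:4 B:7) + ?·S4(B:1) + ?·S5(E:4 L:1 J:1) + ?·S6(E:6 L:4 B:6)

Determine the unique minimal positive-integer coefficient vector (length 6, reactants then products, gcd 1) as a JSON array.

E: 1·7+5·7 = 42 | 2·0+2·0+6·4+3·6 = 42
L: 1·8+5·2 = 18 | 2·0+2·0+6·1+3·4 = 18
X: 1·8+5·0 = 8 | 2·4+2·0+6·0+3·0 = 8
J: 1·6+5·0 = 6 | 2·0+2·0+6·1+3·0 = 6
B: 1·4+5·6 = 34 | 2·7+2·1+6·0+3·6 = 34
gcd(1,5,2,2,6,3) = 1

Coefficients: [1, 5, 2, 2, 6, 3]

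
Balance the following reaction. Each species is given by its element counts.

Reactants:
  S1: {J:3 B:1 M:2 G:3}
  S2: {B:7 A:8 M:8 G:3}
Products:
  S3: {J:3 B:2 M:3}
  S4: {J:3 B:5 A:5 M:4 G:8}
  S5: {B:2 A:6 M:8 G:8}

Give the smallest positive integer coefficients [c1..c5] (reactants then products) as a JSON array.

Coefficients: [6, 2, 4, 2, 1]

J: 6·3+2·0 = 18 | 4·3+2·3+1·0 = 18
B: 6·1+2·7 = 20 | 4·2+2·5+1·2 = 20
A: 6·0+2·8 = 16 | 4·0+2·5+1·6 = 16
M: 6·2+2·8 = 28 | 4·3+2·4+1·8 = 28
G: 6·3+2·3 = 24 | 4·0+2·8+1·8 = 24
gcd(6,2,4,2,1) = 1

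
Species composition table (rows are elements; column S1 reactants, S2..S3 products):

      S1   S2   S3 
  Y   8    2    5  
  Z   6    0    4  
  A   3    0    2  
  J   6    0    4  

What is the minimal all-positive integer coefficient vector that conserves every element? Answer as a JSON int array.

Y: 4·8 = 32 | 1·2+6·5 = 32
Z: 4·6 = 24 | 1·0+6·4 = 24
A: 4·3 = 12 | 1·0+6·2 = 12
J: 4·6 = 24 | 1·0+6·4 = 24
gcd(4,1,6) = 1

Coefficients: [4, 1, 6]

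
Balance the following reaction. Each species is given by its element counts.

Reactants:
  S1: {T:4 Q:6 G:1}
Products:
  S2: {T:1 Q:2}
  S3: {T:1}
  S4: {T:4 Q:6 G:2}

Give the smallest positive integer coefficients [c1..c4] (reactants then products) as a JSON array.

Coefficients: [2, 3, 1, 1]

T: 2·4 = 8 | 3·1+1·1+1·4 = 8
Q: 2·6 = 12 | 3·2+1·0+1·6 = 12
G: 2·1 = 2 | 3·0+1·0+1·2 = 2
gcd(2,3,1,1) = 1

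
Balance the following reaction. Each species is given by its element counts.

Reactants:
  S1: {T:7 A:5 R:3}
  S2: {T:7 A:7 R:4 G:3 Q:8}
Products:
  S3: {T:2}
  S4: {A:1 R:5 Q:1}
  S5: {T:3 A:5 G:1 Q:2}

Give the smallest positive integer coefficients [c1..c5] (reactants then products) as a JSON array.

Coefficients: [2, 1, 6, 2, 3]

T: 2·7+1·7 = 21 | 6·2+2·0+3·3 = 21
A: 2·5+1·7 = 17 | 6·0+2·1+3·5 = 17
R: 2·3+1·4 = 10 | 6·0+2·5+3·0 = 10
G: 2·0+1·3 = 3 | 6·0+2·0+3·1 = 3
Q: 2·0+1·8 = 8 | 6·0+2·1+3·2 = 8
gcd(2,1,6,2,3) = 1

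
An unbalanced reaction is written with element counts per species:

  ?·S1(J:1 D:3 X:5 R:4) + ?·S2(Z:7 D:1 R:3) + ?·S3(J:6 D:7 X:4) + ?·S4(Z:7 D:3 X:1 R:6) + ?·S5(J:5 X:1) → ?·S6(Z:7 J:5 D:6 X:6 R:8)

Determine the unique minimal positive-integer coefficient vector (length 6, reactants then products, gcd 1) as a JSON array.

Coefficients: [4, 2, 1, 3, 3, 5]

Z: 4·0+2·7+1·0+3·7+3·0 = 35 | 5·7 = 35
J: 4·1+2·0+1·6+3·0+3·5 = 25 | 5·5 = 25
D: 4·3+2·1+1·7+3·3+3·0 = 30 | 5·6 = 30
X: 4·5+2·0+1·4+3·1+3·1 = 30 | 5·6 = 30
R: 4·4+2·3+1·0+3·6+3·0 = 40 | 5·8 = 40
gcd(4,2,1,3,3,5) = 1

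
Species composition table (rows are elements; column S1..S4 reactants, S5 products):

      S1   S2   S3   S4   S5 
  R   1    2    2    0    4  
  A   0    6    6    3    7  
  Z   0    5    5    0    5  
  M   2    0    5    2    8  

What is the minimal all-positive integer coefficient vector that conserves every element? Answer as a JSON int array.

Coefficients: [6, 1, 2, 1, 3]

R: 6·1+1·2+2·2+1·0 = 12 | 3·4 = 12
A: 6·0+1·6+2·6+1·3 = 21 | 3·7 = 21
Z: 6·0+1·5+2·5+1·0 = 15 | 3·5 = 15
M: 6·2+1·0+2·5+1·2 = 24 | 3·8 = 24
gcd(6,1,2,1,3) = 1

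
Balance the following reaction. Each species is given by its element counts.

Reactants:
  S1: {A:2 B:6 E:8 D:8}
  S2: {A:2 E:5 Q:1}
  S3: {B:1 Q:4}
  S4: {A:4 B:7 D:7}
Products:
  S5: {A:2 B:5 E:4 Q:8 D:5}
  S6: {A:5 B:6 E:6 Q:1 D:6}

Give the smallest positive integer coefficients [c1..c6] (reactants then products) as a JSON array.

A: 1·2+4·2+2·0+3·4 = 22 | 1·2+4·5 = 22
B: 1·6+4·0+2·1+3·7 = 29 | 1·5+4·6 = 29
E: 1·8+4·5+2·0+3·0 = 28 | 1·4+4·6 = 28
Q: 1·0+4·1+2·4+3·0 = 12 | 1·8+4·1 = 12
D: 1·8+4·0+2·0+3·7 = 29 | 1·5+4·6 = 29
gcd(1,4,2,3,1,4) = 1

Coefficients: [1, 4, 2, 3, 1, 4]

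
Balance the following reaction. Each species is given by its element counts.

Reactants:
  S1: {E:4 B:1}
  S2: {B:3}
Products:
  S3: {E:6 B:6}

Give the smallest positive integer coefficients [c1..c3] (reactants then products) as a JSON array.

E: 3·4+3·0 = 12 | 2·6 = 12
B: 3·1+3·3 = 12 | 2·6 = 12
gcd(3,3,2) = 1

Coefficients: [3, 3, 2]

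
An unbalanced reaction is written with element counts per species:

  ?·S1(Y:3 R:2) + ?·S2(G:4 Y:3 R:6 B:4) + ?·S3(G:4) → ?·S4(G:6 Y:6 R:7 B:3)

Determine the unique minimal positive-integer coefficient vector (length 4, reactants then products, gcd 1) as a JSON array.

Coefficients: [5, 3, 3, 4]

G: 5·0+3·4+3·4 = 24 | 4·6 = 24
Y: 5·3+3·3+3·0 = 24 | 4·6 = 24
R: 5·2+3·6+3·0 = 28 | 4·7 = 28
B: 5·0+3·4+3·0 = 12 | 4·3 = 12
gcd(5,3,3,4) = 1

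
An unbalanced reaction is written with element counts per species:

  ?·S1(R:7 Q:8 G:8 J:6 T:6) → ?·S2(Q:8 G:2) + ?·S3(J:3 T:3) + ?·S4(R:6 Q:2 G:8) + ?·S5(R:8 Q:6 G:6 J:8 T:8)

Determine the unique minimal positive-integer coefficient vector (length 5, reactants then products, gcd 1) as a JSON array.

Coefficients: [6, 3, 4, 3, 3]

R: 6·7 = 42 | 3·0+4·0+3·6+3·8 = 42
Q: 6·8 = 48 | 3·8+4·0+3·2+3·6 = 48
G: 6·8 = 48 | 3·2+4·0+3·8+3·6 = 48
J: 6·6 = 36 | 3·0+4·3+3·0+3·8 = 36
T: 6·6 = 36 | 3·0+4·3+3·0+3·8 = 36
gcd(6,3,4,3,3) = 1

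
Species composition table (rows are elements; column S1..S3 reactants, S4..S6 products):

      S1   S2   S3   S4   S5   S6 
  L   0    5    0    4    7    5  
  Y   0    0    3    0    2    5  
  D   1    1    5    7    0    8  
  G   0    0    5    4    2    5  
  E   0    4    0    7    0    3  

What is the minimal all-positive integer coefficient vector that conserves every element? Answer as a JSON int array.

L: 5·0+5·5+4·0 = 25 | 2·4+1·7+2·5 = 25
Y: 5·0+5·0+4·3 = 12 | 2·0+1·2+2·5 = 12
D: 5·1+5·1+4·5 = 30 | 2·7+1·0+2·8 = 30
G: 5·0+5·0+4·5 = 20 | 2·4+1·2+2·5 = 20
E: 5·0+5·4+4·0 = 20 | 2·7+1·0+2·3 = 20
gcd(5,5,4,2,1,2) = 1

Coefficients: [5, 5, 4, 2, 1, 2]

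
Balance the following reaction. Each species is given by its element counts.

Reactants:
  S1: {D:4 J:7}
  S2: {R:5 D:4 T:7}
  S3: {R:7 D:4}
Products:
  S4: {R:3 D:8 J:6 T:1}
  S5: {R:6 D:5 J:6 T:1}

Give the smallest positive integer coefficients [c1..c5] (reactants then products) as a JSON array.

R: 6·0+1·5+4·7 = 33 | 3·3+4·6 = 33
D: 6·4+1·4+4·4 = 44 | 3·8+4·5 = 44
J: 6·7+1·0+4·0 = 42 | 3·6+4·6 = 42
T: 6·0+1·7+4·0 = 7 | 3·1+4·1 = 7
gcd(6,1,4,3,4) = 1

Coefficients: [6, 1, 4, 3, 4]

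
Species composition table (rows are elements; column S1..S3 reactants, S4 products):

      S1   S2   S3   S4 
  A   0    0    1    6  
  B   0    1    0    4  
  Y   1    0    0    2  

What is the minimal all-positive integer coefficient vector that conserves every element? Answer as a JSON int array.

A: 2·0+4·0+6·1 = 6 | 1·6 = 6
B: 2·0+4·1+6·0 = 4 | 1·4 = 4
Y: 2·1+4·0+6·0 = 2 | 1·2 = 2
gcd(2,4,6,1) = 1

Coefficients: [2, 4, 6, 1]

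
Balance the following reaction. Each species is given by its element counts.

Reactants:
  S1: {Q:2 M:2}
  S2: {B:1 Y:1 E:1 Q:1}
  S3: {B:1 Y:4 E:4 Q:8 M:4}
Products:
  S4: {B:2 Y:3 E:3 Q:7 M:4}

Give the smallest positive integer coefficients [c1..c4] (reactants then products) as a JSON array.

B: 4·0+5·1+1·1 = 6 | 3·2 = 6
Y: 4·0+5·1+1·4 = 9 | 3·3 = 9
E: 4·0+5·1+1·4 = 9 | 3·3 = 9
Q: 4·2+5·1+1·8 = 21 | 3·7 = 21
M: 4·2+5·0+1·4 = 12 | 3·4 = 12
gcd(4,5,1,3) = 1

Coefficients: [4, 5, 1, 3]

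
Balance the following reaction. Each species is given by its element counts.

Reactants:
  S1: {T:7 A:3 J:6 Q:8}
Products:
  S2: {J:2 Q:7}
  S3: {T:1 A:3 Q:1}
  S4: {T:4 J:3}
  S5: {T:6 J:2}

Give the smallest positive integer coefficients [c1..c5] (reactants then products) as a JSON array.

T: 5·7 = 35 | 5·0+5·1+6·4+1·6 = 35
A: 5·3 = 15 | 5·0+5·3+6·0+1·0 = 15
J: 5·6 = 30 | 5·2+5·0+6·3+1·2 = 30
Q: 5·8 = 40 | 5·7+5·1+6·0+1·0 = 40
gcd(5,5,5,6,1) = 1

Coefficients: [5, 5, 5, 6, 1]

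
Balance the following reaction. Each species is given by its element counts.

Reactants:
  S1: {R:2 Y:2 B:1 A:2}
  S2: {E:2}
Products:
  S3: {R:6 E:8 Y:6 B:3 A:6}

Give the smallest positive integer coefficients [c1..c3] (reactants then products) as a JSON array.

Coefficients: [3, 4, 1]

R: 3·2+4·0 = 6 | 1·6 = 6
E: 3·0+4·2 = 8 | 1·8 = 8
Y: 3·2+4·0 = 6 | 1·6 = 6
B: 3·1+4·0 = 3 | 1·3 = 3
A: 3·2+4·0 = 6 | 1·6 = 6
gcd(3,4,1) = 1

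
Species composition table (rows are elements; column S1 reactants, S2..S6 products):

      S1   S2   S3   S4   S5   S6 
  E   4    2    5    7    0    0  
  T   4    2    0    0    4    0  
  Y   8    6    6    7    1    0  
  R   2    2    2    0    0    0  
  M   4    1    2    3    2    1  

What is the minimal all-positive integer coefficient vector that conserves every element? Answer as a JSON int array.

Coefficients: [5, 4, 1, 1, 3, 5]

E: 5·4 = 20 | 4·2+1·5+1·7+3·0+5·0 = 20
T: 5·4 = 20 | 4·2+1·0+1·0+3·4+5·0 = 20
Y: 5·8 = 40 | 4·6+1·6+1·7+3·1+5·0 = 40
R: 5·2 = 10 | 4·2+1·2+1·0+3·0+5·0 = 10
M: 5·4 = 20 | 4·1+1·2+1·3+3·2+5·1 = 20
gcd(5,4,1,1,3,5) = 1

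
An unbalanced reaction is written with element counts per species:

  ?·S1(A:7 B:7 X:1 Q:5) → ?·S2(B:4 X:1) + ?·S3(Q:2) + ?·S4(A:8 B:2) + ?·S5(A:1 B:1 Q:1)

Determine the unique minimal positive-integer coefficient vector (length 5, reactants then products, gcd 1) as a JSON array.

A: 3·7 = 21 | 3·0+5·0+2·8+5·1 = 21
B: 3·7 = 21 | 3·4+5·0+2·2+5·1 = 21
X: 3·1 = 3 | 3·1+5·0+2·0+5·0 = 3
Q: 3·5 = 15 | 3·0+5·2+2·0+5·1 = 15
gcd(3,3,5,2,5) = 1

Coefficients: [3, 3, 5, 2, 5]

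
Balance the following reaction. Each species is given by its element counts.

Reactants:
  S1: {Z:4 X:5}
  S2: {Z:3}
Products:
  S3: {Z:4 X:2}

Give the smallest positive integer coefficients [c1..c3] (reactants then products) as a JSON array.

Coefficients: [2, 4, 5]

Z: 2·4+4·3 = 20 | 5·4 = 20
X: 2·5+4·0 = 10 | 5·2 = 10
gcd(2,4,5) = 1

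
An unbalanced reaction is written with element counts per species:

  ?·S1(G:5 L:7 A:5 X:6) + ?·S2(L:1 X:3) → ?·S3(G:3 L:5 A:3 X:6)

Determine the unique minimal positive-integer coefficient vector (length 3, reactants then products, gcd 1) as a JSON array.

Coefficients: [3, 4, 5]

G: 3·5+4·0 = 15 | 5·3 = 15
L: 3·7+4·1 = 25 | 5·5 = 25
A: 3·5+4·0 = 15 | 5·3 = 15
X: 3·6+4·3 = 30 | 5·6 = 30
gcd(3,4,5) = 1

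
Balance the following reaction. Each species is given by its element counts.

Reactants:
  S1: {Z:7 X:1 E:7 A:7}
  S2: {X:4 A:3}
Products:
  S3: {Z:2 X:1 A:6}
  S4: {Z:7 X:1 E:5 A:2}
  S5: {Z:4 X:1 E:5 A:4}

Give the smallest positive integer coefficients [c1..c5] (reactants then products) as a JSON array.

Coefficients: [5, 1, 2, 1, 6]

Z: 5·7+1·0 = 35 | 2·2+1·7+6·4 = 35
X: 5·1+1·4 = 9 | 2·1+1·1+6·1 = 9
E: 5·7+1·0 = 35 | 2·0+1·5+6·5 = 35
A: 5·7+1·3 = 38 | 2·6+1·2+6·4 = 38
gcd(5,1,2,1,6) = 1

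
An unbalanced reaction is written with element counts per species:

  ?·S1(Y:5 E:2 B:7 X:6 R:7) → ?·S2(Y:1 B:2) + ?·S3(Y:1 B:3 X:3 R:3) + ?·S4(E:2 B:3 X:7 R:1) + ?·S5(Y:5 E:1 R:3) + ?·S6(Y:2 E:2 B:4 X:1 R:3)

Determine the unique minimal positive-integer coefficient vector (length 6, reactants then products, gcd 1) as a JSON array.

Coefficients: [4, 1, 5, 1, 2, 2]

Y: 4·5 = 20 | 1·1+5·1+1·0+2·5+2·2 = 20
E: 4·2 = 8 | 1·0+5·0+1·2+2·1+2·2 = 8
B: 4·7 = 28 | 1·2+5·3+1·3+2·0+2·4 = 28
X: 4·6 = 24 | 1·0+5·3+1·7+2·0+2·1 = 24
R: 4·7 = 28 | 1·0+5·3+1·1+2·3+2·3 = 28
gcd(4,1,5,1,2,2) = 1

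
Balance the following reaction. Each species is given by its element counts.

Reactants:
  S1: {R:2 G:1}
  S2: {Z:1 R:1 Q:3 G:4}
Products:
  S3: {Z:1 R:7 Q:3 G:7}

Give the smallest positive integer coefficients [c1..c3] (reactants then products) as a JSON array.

Coefficients: [3, 1, 1]

Z: 3·0+1·1 = 1 | 1·1 = 1
R: 3·2+1·1 = 7 | 1·7 = 7
Q: 3·0+1·3 = 3 | 1·3 = 3
G: 3·1+1·4 = 7 | 1·7 = 7
gcd(3,1,1) = 1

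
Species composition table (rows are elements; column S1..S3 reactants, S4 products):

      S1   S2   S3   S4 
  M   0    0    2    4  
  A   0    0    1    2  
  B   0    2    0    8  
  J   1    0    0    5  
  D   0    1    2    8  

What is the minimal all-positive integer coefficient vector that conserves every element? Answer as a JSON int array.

Coefficients: [5, 4, 2, 1]

M: 5·0+4·0+2·2 = 4 | 1·4 = 4
A: 5·0+4·0+2·1 = 2 | 1·2 = 2
B: 5·0+4·2+2·0 = 8 | 1·8 = 8
J: 5·1+4·0+2·0 = 5 | 1·5 = 5
D: 5·0+4·1+2·2 = 8 | 1·8 = 8
gcd(5,4,2,1) = 1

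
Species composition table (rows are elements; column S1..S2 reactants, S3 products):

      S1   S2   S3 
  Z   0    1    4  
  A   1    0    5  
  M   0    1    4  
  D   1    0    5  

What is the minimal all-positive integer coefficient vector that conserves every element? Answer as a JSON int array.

Z: 5·0+4·1 = 4 | 1·4 = 4
A: 5·1+4·0 = 5 | 1·5 = 5
M: 5·0+4·1 = 4 | 1·4 = 4
D: 5·1+4·0 = 5 | 1·5 = 5
gcd(5,4,1) = 1

Coefficients: [5, 4, 1]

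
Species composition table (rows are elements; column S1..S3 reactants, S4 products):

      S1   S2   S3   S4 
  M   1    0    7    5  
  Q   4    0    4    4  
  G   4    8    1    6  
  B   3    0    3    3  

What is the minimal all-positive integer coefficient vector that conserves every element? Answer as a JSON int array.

Coefficients: [2, 3, 4, 6]

M: 2·1+3·0+4·7 = 30 | 6·5 = 30
Q: 2·4+3·0+4·4 = 24 | 6·4 = 24
G: 2·4+3·8+4·1 = 36 | 6·6 = 36
B: 2·3+3·0+4·3 = 18 | 6·3 = 18
gcd(2,3,4,6) = 1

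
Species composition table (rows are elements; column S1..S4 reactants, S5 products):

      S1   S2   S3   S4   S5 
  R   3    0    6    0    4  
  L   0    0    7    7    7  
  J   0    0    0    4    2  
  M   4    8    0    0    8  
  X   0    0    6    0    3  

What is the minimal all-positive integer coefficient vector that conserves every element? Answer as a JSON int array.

Coefficients: [2, 5, 3, 3, 6]

R: 2·3+5·0+3·6+3·0 = 24 | 6·4 = 24
L: 2·0+5·0+3·7+3·7 = 42 | 6·7 = 42
J: 2·0+5·0+3·0+3·4 = 12 | 6·2 = 12
M: 2·4+5·8+3·0+3·0 = 48 | 6·8 = 48
X: 2·0+5·0+3·6+3·0 = 18 | 6·3 = 18
gcd(2,5,3,3,6) = 1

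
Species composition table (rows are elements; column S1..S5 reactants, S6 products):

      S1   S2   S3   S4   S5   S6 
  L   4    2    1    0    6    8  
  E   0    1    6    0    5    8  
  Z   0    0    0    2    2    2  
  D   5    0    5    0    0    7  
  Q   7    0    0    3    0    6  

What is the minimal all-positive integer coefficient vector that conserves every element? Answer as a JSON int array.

L: 3·4+6·2+4·1+3·0+2·6 = 40 | 5·8 = 40
E: 3·0+6·1+4·6+3·0+2·5 = 40 | 5·8 = 40
Z: 3·0+6·0+4·0+3·2+2·2 = 10 | 5·2 = 10
D: 3·5+6·0+4·5+3·0+2·0 = 35 | 5·7 = 35
Q: 3·7+6·0+4·0+3·3+2·0 = 30 | 5·6 = 30
gcd(3,6,4,3,2,5) = 1

Coefficients: [3, 6, 4, 3, 2, 5]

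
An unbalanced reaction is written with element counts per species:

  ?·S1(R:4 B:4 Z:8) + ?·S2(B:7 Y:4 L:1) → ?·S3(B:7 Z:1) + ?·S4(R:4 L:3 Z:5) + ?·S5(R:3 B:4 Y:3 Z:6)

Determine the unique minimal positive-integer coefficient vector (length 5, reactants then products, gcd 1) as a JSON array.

R: 4·4+3·0 = 16 | 3·0+1·4+4·3 = 16
B: 4·4+3·7 = 37 | 3·7+1·0+4·4 = 37
Y: 4·0+3·4 = 12 | 3·0+1·0+4·3 = 12
L: 4·0+3·1 = 3 | 3·0+1·3+4·0 = 3
Z: 4·8+3·0 = 32 | 3·1+1·5+4·6 = 32
gcd(4,3,3,1,4) = 1

Coefficients: [4, 3, 3, 1, 4]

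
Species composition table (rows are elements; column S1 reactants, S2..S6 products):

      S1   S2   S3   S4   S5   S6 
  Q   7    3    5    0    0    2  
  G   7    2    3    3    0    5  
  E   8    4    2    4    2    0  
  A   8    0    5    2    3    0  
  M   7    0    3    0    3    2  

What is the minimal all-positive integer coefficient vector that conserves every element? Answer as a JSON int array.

Q: 4·7 = 28 | 3·3+3·5+1·0+5·0+2·2 = 28
G: 4·7 = 28 | 3·2+3·3+1·3+5·0+2·5 = 28
E: 4·8 = 32 | 3·4+3·2+1·4+5·2+2·0 = 32
A: 4·8 = 32 | 3·0+3·5+1·2+5·3+2·0 = 32
M: 4·7 = 28 | 3·0+3·3+1·0+5·3+2·2 = 28
gcd(4,3,3,1,5,2) = 1

Coefficients: [4, 3, 3, 1, 5, 2]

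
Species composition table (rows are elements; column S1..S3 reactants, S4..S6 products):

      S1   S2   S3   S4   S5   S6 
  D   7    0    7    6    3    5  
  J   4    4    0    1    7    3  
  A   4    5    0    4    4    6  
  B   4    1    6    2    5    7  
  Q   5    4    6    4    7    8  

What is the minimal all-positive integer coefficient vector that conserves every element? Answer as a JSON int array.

D: 5·7+6·0+3·7 = 56 | 6·6+5·3+1·5 = 56
J: 5·4+6·4+3·0 = 44 | 6·1+5·7+1·3 = 44
A: 5·4+6·5+3·0 = 50 | 6·4+5·4+1·6 = 50
B: 5·4+6·1+3·6 = 44 | 6·2+5·5+1·7 = 44
Q: 5·5+6·4+3·6 = 67 | 6·4+5·7+1·8 = 67
gcd(5,6,3,6,5,1) = 1

Coefficients: [5, 6, 3, 6, 5, 1]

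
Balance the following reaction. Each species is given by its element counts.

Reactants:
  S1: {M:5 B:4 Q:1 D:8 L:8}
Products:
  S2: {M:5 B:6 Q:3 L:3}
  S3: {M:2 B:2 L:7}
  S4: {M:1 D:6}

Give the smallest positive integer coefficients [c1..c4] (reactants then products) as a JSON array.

Coefficients: [3, 1, 3, 4]

M: 3·5 = 15 | 1·5+3·2+4·1 = 15
B: 3·4 = 12 | 1·6+3·2+4·0 = 12
Q: 3·1 = 3 | 1·3+3·0+4·0 = 3
D: 3·8 = 24 | 1·0+3·0+4·6 = 24
L: 3·8 = 24 | 1·3+3·7+4·0 = 24
gcd(3,1,3,4) = 1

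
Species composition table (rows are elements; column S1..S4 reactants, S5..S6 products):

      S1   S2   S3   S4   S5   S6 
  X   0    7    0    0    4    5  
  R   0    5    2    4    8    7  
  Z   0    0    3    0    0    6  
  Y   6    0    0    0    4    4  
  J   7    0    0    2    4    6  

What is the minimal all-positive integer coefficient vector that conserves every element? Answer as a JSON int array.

Coefficients: [2, 2, 4, 1, 1, 2]

X: 2·0+2·7+4·0+1·0 = 14 | 1·4+2·5 = 14
R: 2·0+2·5+4·2+1·4 = 22 | 1·8+2·7 = 22
Z: 2·0+2·0+4·3+1·0 = 12 | 1·0+2·6 = 12
Y: 2·6+2·0+4·0+1·0 = 12 | 1·4+2·4 = 12
J: 2·7+2·0+4·0+1·2 = 16 | 1·4+2·6 = 16
gcd(2,2,4,1,1,2) = 1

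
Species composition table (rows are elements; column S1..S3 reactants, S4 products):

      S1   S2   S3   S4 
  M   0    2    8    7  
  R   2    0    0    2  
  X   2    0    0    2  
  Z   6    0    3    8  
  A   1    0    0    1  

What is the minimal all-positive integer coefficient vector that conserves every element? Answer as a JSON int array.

M: 6·0+5·2+4·8 = 42 | 6·7 = 42
R: 6·2+5·0+4·0 = 12 | 6·2 = 12
X: 6·2+5·0+4·0 = 12 | 6·2 = 12
Z: 6·6+5·0+4·3 = 48 | 6·8 = 48
A: 6·1+5·0+4·0 = 6 | 6·1 = 6
gcd(6,5,4,6) = 1

Coefficients: [6, 5, 4, 6]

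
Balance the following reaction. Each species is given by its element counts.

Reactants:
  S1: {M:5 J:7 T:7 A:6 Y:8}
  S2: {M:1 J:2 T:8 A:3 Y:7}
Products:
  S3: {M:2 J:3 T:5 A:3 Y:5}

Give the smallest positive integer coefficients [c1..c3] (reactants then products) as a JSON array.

Coefficients: [1, 1, 3]

M: 1·5+1·1 = 6 | 3·2 = 6
J: 1·7+1·2 = 9 | 3·3 = 9
T: 1·7+1·8 = 15 | 3·5 = 15
A: 1·6+1·3 = 9 | 3·3 = 9
Y: 1·8+1·7 = 15 | 3·5 = 15
gcd(1,1,3) = 1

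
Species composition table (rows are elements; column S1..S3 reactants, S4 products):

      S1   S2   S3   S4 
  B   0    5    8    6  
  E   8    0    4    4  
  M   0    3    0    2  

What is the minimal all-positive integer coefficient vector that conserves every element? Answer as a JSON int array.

Coefficients: [1, 2, 1, 3]

B: 1·0+2·5+1·8 = 18 | 3·6 = 18
E: 1·8+2·0+1·4 = 12 | 3·4 = 12
M: 1·0+2·3+1·0 = 6 | 3·2 = 6
gcd(1,2,1,3) = 1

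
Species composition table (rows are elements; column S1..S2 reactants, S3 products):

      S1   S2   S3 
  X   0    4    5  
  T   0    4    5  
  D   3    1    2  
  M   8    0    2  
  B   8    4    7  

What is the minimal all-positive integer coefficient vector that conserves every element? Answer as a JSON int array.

X: 1·0+5·4 = 20 | 4·5 = 20
T: 1·0+5·4 = 20 | 4·5 = 20
D: 1·3+5·1 = 8 | 4·2 = 8
M: 1·8+5·0 = 8 | 4·2 = 8
B: 1·8+5·4 = 28 | 4·7 = 28
gcd(1,5,4) = 1

Coefficients: [1, 5, 4]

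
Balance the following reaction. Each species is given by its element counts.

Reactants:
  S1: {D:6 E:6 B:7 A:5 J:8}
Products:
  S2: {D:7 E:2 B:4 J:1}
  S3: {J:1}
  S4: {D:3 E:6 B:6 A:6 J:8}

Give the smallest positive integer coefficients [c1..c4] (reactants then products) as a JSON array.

D: 6·6 = 36 | 3·7+5·0+5·3 = 36
E: 6·6 = 36 | 3·2+5·0+5·6 = 36
B: 6·7 = 42 | 3·4+5·0+5·6 = 42
A: 6·5 = 30 | 3·0+5·0+5·6 = 30
J: 6·8 = 48 | 3·1+5·1+5·8 = 48
gcd(6,3,5,5) = 1

Coefficients: [6, 3, 5, 5]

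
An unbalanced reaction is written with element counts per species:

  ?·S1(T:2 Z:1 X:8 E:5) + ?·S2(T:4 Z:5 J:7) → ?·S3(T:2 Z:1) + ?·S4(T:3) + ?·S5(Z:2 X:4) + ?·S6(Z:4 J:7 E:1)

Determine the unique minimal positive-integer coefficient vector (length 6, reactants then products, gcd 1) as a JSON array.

Coefficients: [1, 5, 2, 6, 2, 5]

T: 1·2+5·4 = 22 | 2·2+6·3+2·0+5·0 = 22
Z: 1·1+5·5 = 26 | 2·1+6·0+2·2+5·4 = 26
X: 1·8+5·0 = 8 | 2·0+6·0+2·4+5·0 = 8
J: 1·0+5·7 = 35 | 2·0+6·0+2·0+5·7 = 35
E: 1·5+5·0 = 5 | 2·0+6·0+2·0+5·1 = 5
gcd(1,5,2,6,2,5) = 1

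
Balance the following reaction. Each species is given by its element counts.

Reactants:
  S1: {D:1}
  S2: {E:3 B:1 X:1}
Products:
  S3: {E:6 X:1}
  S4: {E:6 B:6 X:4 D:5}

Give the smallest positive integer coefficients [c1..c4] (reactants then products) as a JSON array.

E: 5·0+6·3 = 18 | 2·6+1·6 = 18
B: 5·0+6·1 = 6 | 2·0+1·6 = 6
X: 5·0+6·1 = 6 | 2·1+1·4 = 6
D: 5·1+6·0 = 5 | 2·0+1·5 = 5
gcd(5,6,2,1) = 1

Coefficients: [5, 6, 2, 1]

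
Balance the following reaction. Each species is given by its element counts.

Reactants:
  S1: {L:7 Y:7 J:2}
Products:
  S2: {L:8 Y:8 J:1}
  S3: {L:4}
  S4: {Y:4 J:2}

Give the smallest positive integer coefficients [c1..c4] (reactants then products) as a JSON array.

L: 4·7 = 28 | 2·8+3·4+3·0 = 28
Y: 4·7 = 28 | 2·8+3·0+3·4 = 28
J: 4·2 = 8 | 2·1+3·0+3·2 = 8
gcd(4,2,3,3) = 1

Coefficients: [4, 2, 3, 3]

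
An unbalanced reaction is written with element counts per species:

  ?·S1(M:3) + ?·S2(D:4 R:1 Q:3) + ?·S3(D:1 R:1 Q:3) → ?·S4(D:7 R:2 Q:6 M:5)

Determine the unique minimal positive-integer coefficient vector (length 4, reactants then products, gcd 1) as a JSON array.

D: 5·0+5·4+1·1 = 21 | 3·7 = 21
R: 5·0+5·1+1·1 = 6 | 3·2 = 6
Q: 5·0+5·3+1·3 = 18 | 3·6 = 18
M: 5·3+5·0+1·0 = 15 | 3·5 = 15
gcd(5,5,1,3) = 1

Coefficients: [5, 5, 1, 3]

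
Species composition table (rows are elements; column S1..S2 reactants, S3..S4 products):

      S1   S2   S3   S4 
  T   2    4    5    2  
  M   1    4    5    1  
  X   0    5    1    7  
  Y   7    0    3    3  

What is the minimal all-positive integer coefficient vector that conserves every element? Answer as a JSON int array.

T: 3·2+5·4 = 26 | 4·5+3·2 = 26
M: 3·1+5·4 = 23 | 4·5+3·1 = 23
X: 3·0+5·5 = 25 | 4·1+3·7 = 25
Y: 3·7+5·0 = 21 | 4·3+3·3 = 21
gcd(3,5,4,3) = 1

Coefficients: [3, 5, 4, 3]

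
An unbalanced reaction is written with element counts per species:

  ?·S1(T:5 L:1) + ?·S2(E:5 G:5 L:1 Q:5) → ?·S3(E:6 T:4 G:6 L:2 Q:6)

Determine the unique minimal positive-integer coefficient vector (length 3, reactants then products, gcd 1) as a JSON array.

Coefficients: [4, 6, 5]

E: 4·0+6·5 = 30 | 5·6 = 30
T: 4·5+6·0 = 20 | 5·4 = 20
G: 4·0+6·5 = 30 | 5·6 = 30
L: 4·1+6·1 = 10 | 5·2 = 10
Q: 4·0+6·5 = 30 | 5·6 = 30
gcd(4,6,5) = 1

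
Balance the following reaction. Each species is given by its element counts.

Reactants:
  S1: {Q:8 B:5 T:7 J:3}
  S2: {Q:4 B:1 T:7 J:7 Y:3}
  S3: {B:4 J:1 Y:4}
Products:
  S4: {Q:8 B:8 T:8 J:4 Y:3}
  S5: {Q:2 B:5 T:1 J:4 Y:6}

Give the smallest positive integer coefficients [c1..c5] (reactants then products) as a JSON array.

Q: 5·8+1·4+6·0 = 44 | 5·8+2·2 = 44
B: 5·5+1·1+6·4 = 50 | 5·8+2·5 = 50
T: 5·7+1·7+6·0 = 42 | 5·8+2·1 = 42
J: 5·3+1·7+6·1 = 28 | 5·4+2·4 = 28
Y: 5·0+1·3+6·4 = 27 | 5·3+2·6 = 27
gcd(5,1,6,5,2) = 1

Coefficients: [5, 1, 6, 5, 2]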